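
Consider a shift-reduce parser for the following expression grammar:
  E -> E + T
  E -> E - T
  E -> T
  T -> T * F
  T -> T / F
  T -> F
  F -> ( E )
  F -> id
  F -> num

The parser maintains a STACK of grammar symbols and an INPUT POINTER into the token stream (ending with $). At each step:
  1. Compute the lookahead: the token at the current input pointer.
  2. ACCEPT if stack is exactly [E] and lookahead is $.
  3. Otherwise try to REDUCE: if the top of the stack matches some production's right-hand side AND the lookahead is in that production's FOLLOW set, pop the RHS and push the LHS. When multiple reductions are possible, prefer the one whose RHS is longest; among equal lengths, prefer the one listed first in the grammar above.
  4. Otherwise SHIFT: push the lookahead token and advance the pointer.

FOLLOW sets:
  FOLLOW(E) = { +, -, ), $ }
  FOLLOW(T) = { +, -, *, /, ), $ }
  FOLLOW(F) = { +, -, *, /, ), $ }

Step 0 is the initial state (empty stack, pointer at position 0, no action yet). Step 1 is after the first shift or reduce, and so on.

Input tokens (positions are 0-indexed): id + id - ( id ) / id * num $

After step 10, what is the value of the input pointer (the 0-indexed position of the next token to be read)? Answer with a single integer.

Answer: 4

Derivation:
Step 1: shift id. Stack=[id] ptr=1 lookahead=+ remaining=[+ id - ( id ) / id * num $]
Step 2: reduce F->id. Stack=[F] ptr=1 lookahead=+ remaining=[+ id - ( id ) / id * num $]
Step 3: reduce T->F. Stack=[T] ptr=1 lookahead=+ remaining=[+ id - ( id ) / id * num $]
Step 4: reduce E->T. Stack=[E] ptr=1 lookahead=+ remaining=[+ id - ( id ) / id * num $]
Step 5: shift +. Stack=[E +] ptr=2 lookahead=id remaining=[id - ( id ) / id * num $]
Step 6: shift id. Stack=[E + id] ptr=3 lookahead=- remaining=[- ( id ) / id * num $]
Step 7: reduce F->id. Stack=[E + F] ptr=3 lookahead=- remaining=[- ( id ) / id * num $]
Step 8: reduce T->F. Stack=[E + T] ptr=3 lookahead=- remaining=[- ( id ) / id * num $]
Step 9: reduce E->E + T. Stack=[E] ptr=3 lookahead=- remaining=[- ( id ) / id * num $]
Step 10: shift -. Stack=[E -] ptr=4 lookahead=( remaining=[( id ) / id * num $]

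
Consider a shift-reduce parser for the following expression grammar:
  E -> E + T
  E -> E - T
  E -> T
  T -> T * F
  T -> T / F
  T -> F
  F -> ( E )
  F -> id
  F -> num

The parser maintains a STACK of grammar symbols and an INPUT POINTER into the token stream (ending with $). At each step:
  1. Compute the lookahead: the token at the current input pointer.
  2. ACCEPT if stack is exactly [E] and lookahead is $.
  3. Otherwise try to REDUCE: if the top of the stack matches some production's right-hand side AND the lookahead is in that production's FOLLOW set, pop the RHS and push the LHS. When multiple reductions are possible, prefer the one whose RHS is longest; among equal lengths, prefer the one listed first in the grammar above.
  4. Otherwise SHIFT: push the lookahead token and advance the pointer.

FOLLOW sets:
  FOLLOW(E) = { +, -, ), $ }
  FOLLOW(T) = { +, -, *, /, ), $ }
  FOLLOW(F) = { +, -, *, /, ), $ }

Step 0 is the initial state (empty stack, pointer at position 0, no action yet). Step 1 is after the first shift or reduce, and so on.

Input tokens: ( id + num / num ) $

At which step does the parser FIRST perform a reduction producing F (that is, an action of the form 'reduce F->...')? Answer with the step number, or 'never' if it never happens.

Answer: 3

Derivation:
Step 1: shift (. Stack=[(] ptr=1 lookahead=id remaining=[id + num / num ) $]
Step 2: shift id. Stack=[( id] ptr=2 lookahead=+ remaining=[+ num / num ) $]
Step 3: reduce F->id. Stack=[( F] ptr=2 lookahead=+ remaining=[+ num / num ) $]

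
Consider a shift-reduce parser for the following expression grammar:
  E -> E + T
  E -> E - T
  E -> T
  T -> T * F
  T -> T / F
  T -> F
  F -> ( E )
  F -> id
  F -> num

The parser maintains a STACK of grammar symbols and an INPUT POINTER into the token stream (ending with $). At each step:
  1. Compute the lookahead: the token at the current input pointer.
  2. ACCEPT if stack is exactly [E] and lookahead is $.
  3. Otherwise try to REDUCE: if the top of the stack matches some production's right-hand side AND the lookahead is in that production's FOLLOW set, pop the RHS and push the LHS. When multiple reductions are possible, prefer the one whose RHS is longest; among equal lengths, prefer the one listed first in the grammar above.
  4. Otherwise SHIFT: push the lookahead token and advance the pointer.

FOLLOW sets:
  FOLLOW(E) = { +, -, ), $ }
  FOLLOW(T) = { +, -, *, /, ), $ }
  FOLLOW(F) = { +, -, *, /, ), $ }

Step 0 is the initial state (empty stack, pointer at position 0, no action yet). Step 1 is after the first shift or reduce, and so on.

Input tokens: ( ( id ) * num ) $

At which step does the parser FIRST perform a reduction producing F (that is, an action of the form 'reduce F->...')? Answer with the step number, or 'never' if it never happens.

Answer: 4

Derivation:
Step 1: shift (. Stack=[(] ptr=1 lookahead=( remaining=[( id ) * num ) $]
Step 2: shift (. Stack=[( (] ptr=2 lookahead=id remaining=[id ) * num ) $]
Step 3: shift id. Stack=[( ( id] ptr=3 lookahead=) remaining=[) * num ) $]
Step 4: reduce F->id. Stack=[( ( F] ptr=3 lookahead=) remaining=[) * num ) $]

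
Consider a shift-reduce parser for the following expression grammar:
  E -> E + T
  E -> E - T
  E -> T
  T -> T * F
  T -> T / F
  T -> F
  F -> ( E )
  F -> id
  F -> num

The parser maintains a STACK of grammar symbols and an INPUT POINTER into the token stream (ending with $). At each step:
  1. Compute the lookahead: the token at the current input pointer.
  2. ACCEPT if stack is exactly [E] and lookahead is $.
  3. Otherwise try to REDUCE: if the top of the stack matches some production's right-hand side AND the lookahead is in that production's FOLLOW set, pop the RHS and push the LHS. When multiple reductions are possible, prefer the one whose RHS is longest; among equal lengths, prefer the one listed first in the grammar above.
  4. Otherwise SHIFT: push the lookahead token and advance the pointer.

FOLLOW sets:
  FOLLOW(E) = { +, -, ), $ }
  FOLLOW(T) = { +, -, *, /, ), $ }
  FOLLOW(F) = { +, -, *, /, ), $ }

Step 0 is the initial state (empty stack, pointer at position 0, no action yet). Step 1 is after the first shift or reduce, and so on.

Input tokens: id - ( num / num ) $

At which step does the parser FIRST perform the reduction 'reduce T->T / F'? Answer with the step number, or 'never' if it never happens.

Answer: 13

Derivation:
Step 1: shift id. Stack=[id] ptr=1 lookahead=- remaining=[- ( num / num ) $]
Step 2: reduce F->id. Stack=[F] ptr=1 lookahead=- remaining=[- ( num / num ) $]
Step 3: reduce T->F. Stack=[T] ptr=1 lookahead=- remaining=[- ( num / num ) $]
Step 4: reduce E->T. Stack=[E] ptr=1 lookahead=- remaining=[- ( num / num ) $]
Step 5: shift -. Stack=[E -] ptr=2 lookahead=( remaining=[( num / num ) $]
Step 6: shift (. Stack=[E - (] ptr=3 lookahead=num remaining=[num / num ) $]
Step 7: shift num. Stack=[E - ( num] ptr=4 lookahead=/ remaining=[/ num ) $]
Step 8: reduce F->num. Stack=[E - ( F] ptr=4 lookahead=/ remaining=[/ num ) $]
Step 9: reduce T->F. Stack=[E - ( T] ptr=4 lookahead=/ remaining=[/ num ) $]
Step 10: shift /. Stack=[E - ( T /] ptr=5 lookahead=num remaining=[num ) $]
Step 11: shift num. Stack=[E - ( T / num] ptr=6 lookahead=) remaining=[) $]
Step 12: reduce F->num. Stack=[E - ( T / F] ptr=6 lookahead=) remaining=[) $]
Step 13: reduce T->T / F. Stack=[E - ( T] ptr=6 lookahead=) remaining=[) $]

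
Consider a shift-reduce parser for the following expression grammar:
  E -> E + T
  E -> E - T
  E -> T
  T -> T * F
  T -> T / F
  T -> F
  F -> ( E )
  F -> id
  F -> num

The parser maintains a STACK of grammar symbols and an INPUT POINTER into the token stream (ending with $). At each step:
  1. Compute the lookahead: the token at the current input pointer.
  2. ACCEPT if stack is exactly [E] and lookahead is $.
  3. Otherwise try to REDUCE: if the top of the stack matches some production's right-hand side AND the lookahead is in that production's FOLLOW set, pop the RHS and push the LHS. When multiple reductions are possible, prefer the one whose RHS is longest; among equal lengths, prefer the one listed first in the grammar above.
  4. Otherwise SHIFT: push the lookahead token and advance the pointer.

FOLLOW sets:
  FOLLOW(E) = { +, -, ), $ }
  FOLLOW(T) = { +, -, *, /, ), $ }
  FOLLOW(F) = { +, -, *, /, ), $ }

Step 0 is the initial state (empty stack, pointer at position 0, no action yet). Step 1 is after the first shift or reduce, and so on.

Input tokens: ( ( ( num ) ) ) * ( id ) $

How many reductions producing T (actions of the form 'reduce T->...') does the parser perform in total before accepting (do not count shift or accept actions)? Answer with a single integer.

Step 1: shift (. Stack=[(] ptr=1 lookahead=( remaining=[( ( num ) ) ) * ( id ) $]
Step 2: shift (. Stack=[( (] ptr=2 lookahead=( remaining=[( num ) ) ) * ( id ) $]
Step 3: shift (. Stack=[( ( (] ptr=3 lookahead=num remaining=[num ) ) ) * ( id ) $]
Step 4: shift num. Stack=[( ( ( num] ptr=4 lookahead=) remaining=[) ) ) * ( id ) $]
Step 5: reduce F->num. Stack=[( ( ( F] ptr=4 lookahead=) remaining=[) ) ) * ( id ) $]
Step 6: reduce T->F. Stack=[( ( ( T] ptr=4 lookahead=) remaining=[) ) ) * ( id ) $]
Step 7: reduce E->T. Stack=[( ( ( E] ptr=4 lookahead=) remaining=[) ) ) * ( id ) $]
Step 8: shift ). Stack=[( ( ( E )] ptr=5 lookahead=) remaining=[) ) * ( id ) $]
Step 9: reduce F->( E ). Stack=[( ( F] ptr=5 lookahead=) remaining=[) ) * ( id ) $]
Step 10: reduce T->F. Stack=[( ( T] ptr=5 lookahead=) remaining=[) ) * ( id ) $]
Step 11: reduce E->T. Stack=[( ( E] ptr=5 lookahead=) remaining=[) ) * ( id ) $]
Step 12: shift ). Stack=[( ( E )] ptr=6 lookahead=) remaining=[) * ( id ) $]
Step 13: reduce F->( E ). Stack=[( F] ptr=6 lookahead=) remaining=[) * ( id ) $]
Step 14: reduce T->F. Stack=[( T] ptr=6 lookahead=) remaining=[) * ( id ) $]
Step 15: reduce E->T. Stack=[( E] ptr=6 lookahead=) remaining=[) * ( id ) $]
Step 16: shift ). Stack=[( E )] ptr=7 lookahead=* remaining=[* ( id ) $]
Step 17: reduce F->( E ). Stack=[F] ptr=7 lookahead=* remaining=[* ( id ) $]
Step 18: reduce T->F. Stack=[T] ptr=7 lookahead=* remaining=[* ( id ) $]
Step 19: shift *. Stack=[T *] ptr=8 lookahead=( remaining=[( id ) $]
Step 20: shift (. Stack=[T * (] ptr=9 lookahead=id remaining=[id ) $]
Step 21: shift id. Stack=[T * ( id] ptr=10 lookahead=) remaining=[) $]
Step 22: reduce F->id. Stack=[T * ( F] ptr=10 lookahead=) remaining=[) $]
Step 23: reduce T->F. Stack=[T * ( T] ptr=10 lookahead=) remaining=[) $]
Step 24: reduce E->T. Stack=[T * ( E] ptr=10 lookahead=) remaining=[) $]
Step 25: shift ). Stack=[T * ( E )] ptr=11 lookahead=$ remaining=[$]
Step 26: reduce F->( E ). Stack=[T * F] ptr=11 lookahead=$ remaining=[$]
Step 27: reduce T->T * F. Stack=[T] ptr=11 lookahead=$ remaining=[$]
Step 28: reduce E->T. Stack=[E] ptr=11 lookahead=$ remaining=[$]
Step 29: accept. Stack=[E] ptr=11 lookahead=$ remaining=[$]

Answer: 6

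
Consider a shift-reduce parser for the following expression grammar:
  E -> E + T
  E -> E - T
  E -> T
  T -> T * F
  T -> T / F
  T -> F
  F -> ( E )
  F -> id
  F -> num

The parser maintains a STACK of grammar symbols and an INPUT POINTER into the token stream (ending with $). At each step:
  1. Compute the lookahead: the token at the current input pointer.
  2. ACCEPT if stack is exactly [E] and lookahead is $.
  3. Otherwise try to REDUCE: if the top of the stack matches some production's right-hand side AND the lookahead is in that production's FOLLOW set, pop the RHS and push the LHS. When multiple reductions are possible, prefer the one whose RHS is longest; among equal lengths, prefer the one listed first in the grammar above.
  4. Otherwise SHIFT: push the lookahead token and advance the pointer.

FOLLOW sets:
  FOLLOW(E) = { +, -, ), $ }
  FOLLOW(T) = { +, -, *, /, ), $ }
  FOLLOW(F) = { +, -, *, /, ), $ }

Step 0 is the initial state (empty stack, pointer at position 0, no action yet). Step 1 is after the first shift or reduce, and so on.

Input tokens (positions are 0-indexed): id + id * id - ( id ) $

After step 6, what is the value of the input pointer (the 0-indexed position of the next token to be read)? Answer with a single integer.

Answer: 3

Derivation:
Step 1: shift id. Stack=[id] ptr=1 lookahead=+ remaining=[+ id * id - ( id ) $]
Step 2: reduce F->id. Stack=[F] ptr=1 lookahead=+ remaining=[+ id * id - ( id ) $]
Step 3: reduce T->F. Stack=[T] ptr=1 lookahead=+ remaining=[+ id * id - ( id ) $]
Step 4: reduce E->T. Stack=[E] ptr=1 lookahead=+ remaining=[+ id * id - ( id ) $]
Step 5: shift +. Stack=[E +] ptr=2 lookahead=id remaining=[id * id - ( id ) $]
Step 6: shift id. Stack=[E + id] ptr=3 lookahead=* remaining=[* id - ( id ) $]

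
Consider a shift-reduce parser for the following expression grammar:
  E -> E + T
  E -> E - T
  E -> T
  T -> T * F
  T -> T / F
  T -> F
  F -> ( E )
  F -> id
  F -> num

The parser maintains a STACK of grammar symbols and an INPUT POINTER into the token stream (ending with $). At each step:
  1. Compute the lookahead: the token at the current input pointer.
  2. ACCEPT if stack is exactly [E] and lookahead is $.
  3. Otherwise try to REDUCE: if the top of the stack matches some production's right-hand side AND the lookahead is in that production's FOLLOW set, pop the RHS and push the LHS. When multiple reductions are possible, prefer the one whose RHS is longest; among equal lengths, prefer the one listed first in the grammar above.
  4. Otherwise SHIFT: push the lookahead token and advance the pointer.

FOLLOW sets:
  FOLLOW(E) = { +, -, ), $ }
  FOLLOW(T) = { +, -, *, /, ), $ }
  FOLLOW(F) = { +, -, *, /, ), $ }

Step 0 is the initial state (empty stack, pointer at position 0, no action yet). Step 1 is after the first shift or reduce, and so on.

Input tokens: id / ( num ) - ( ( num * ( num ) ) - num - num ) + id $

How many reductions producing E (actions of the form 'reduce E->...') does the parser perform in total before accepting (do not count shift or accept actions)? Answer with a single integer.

Step 1: shift id. Stack=[id] ptr=1 lookahead=/ remaining=[/ ( num ) - ( ( num * ( num ) ) - num - num ) + id $]
Step 2: reduce F->id. Stack=[F] ptr=1 lookahead=/ remaining=[/ ( num ) - ( ( num * ( num ) ) - num - num ) + id $]
Step 3: reduce T->F. Stack=[T] ptr=1 lookahead=/ remaining=[/ ( num ) - ( ( num * ( num ) ) - num - num ) + id $]
Step 4: shift /. Stack=[T /] ptr=2 lookahead=( remaining=[( num ) - ( ( num * ( num ) ) - num - num ) + id $]
Step 5: shift (. Stack=[T / (] ptr=3 lookahead=num remaining=[num ) - ( ( num * ( num ) ) - num - num ) + id $]
Step 6: shift num. Stack=[T / ( num] ptr=4 lookahead=) remaining=[) - ( ( num * ( num ) ) - num - num ) + id $]
Step 7: reduce F->num. Stack=[T / ( F] ptr=4 lookahead=) remaining=[) - ( ( num * ( num ) ) - num - num ) + id $]
Step 8: reduce T->F. Stack=[T / ( T] ptr=4 lookahead=) remaining=[) - ( ( num * ( num ) ) - num - num ) + id $]
Step 9: reduce E->T. Stack=[T / ( E] ptr=4 lookahead=) remaining=[) - ( ( num * ( num ) ) - num - num ) + id $]
Step 10: shift ). Stack=[T / ( E )] ptr=5 lookahead=- remaining=[- ( ( num * ( num ) ) - num - num ) + id $]
Step 11: reduce F->( E ). Stack=[T / F] ptr=5 lookahead=- remaining=[- ( ( num * ( num ) ) - num - num ) + id $]
Step 12: reduce T->T / F. Stack=[T] ptr=5 lookahead=- remaining=[- ( ( num * ( num ) ) - num - num ) + id $]
Step 13: reduce E->T. Stack=[E] ptr=5 lookahead=- remaining=[- ( ( num * ( num ) ) - num - num ) + id $]
Step 14: shift -. Stack=[E -] ptr=6 lookahead=( remaining=[( ( num * ( num ) ) - num - num ) + id $]
Step 15: shift (. Stack=[E - (] ptr=7 lookahead=( remaining=[( num * ( num ) ) - num - num ) + id $]
Step 16: shift (. Stack=[E - ( (] ptr=8 lookahead=num remaining=[num * ( num ) ) - num - num ) + id $]
Step 17: shift num. Stack=[E - ( ( num] ptr=9 lookahead=* remaining=[* ( num ) ) - num - num ) + id $]
Step 18: reduce F->num. Stack=[E - ( ( F] ptr=9 lookahead=* remaining=[* ( num ) ) - num - num ) + id $]
Step 19: reduce T->F. Stack=[E - ( ( T] ptr=9 lookahead=* remaining=[* ( num ) ) - num - num ) + id $]
Step 20: shift *. Stack=[E - ( ( T *] ptr=10 lookahead=( remaining=[( num ) ) - num - num ) + id $]
Step 21: shift (. Stack=[E - ( ( T * (] ptr=11 lookahead=num remaining=[num ) ) - num - num ) + id $]
Step 22: shift num. Stack=[E - ( ( T * ( num] ptr=12 lookahead=) remaining=[) ) - num - num ) + id $]
Step 23: reduce F->num. Stack=[E - ( ( T * ( F] ptr=12 lookahead=) remaining=[) ) - num - num ) + id $]
Step 24: reduce T->F. Stack=[E - ( ( T * ( T] ptr=12 lookahead=) remaining=[) ) - num - num ) + id $]
Step 25: reduce E->T. Stack=[E - ( ( T * ( E] ptr=12 lookahead=) remaining=[) ) - num - num ) + id $]
Step 26: shift ). Stack=[E - ( ( T * ( E )] ptr=13 lookahead=) remaining=[) - num - num ) + id $]
Step 27: reduce F->( E ). Stack=[E - ( ( T * F] ptr=13 lookahead=) remaining=[) - num - num ) + id $]
Step 28: reduce T->T * F. Stack=[E - ( ( T] ptr=13 lookahead=) remaining=[) - num - num ) + id $]
Step 29: reduce E->T. Stack=[E - ( ( E] ptr=13 lookahead=) remaining=[) - num - num ) + id $]
Step 30: shift ). Stack=[E - ( ( E )] ptr=14 lookahead=- remaining=[- num - num ) + id $]
Step 31: reduce F->( E ). Stack=[E - ( F] ptr=14 lookahead=- remaining=[- num - num ) + id $]
Step 32: reduce T->F. Stack=[E - ( T] ptr=14 lookahead=- remaining=[- num - num ) + id $]
Step 33: reduce E->T. Stack=[E - ( E] ptr=14 lookahead=- remaining=[- num - num ) + id $]
Step 34: shift -. Stack=[E - ( E -] ptr=15 lookahead=num remaining=[num - num ) + id $]
Step 35: shift num. Stack=[E - ( E - num] ptr=16 lookahead=- remaining=[- num ) + id $]
Step 36: reduce F->num. Stack=[E - ( E - F] ptr=16 lookahead=- remaining=[- num ) + id $]
Step 37: reduce T->F. Stack=[E - ( E - T] ptr=16 lookahead=- remaining=[- num ) + id $]
Step 38: reduce E->E - T. Stack=[E - ( E] ptr=16 lookahead=- remaining=[- num ) + id $]
Step 39: shift -. Stack=[E - ( E -] ptr=17 lookahead=num remaining=[num ) + id $]
Step 40: shift num. Stack=[E - ( E - num] ptr=18 lookahead=) remaining=[) + id $]
Step 41: reduce F->num. Stack=[E - ( E - F] ptr=18 lookahead=) remaining=[) + id $]
Step 42: reduce T->F. Stack=[E - ( E - T] ptr=18 lookahead=) remaining=[) + id $]
Step 43: reduce E->E - T. Stack=[E - ( E] ptr=18 lookahead=) remaining=[) + id $]
Step 44: shift ). Stack=[E - ( E )] ptr=19 lookahead=+ remaining=[+ id $]
Step 45: reduce F->( E ). Stack=[E - F] ptr=19 lookahead=+ remaining=[+ id $]
Step 46: reduce T->F. Stack=[E - T] ptr=19 lookahead=+ remaining=[+ id $]
Step 47: reduce E->E - T. Stack=[E] ptr=19 lookahead=+ remaining=[+ id $]
Step 48: shift +. Stack=[E +] ptr=20 lookahead=id remaining=[id $]
Step 49: shift id. Stack=[E + id] ptr=21 lookahead=$ remaining=[$]
Step 50: reduce F->id. Stack=[E + F] ptr=21 lookahead=$ remaining=[$]
Step 51: reduce T->F. Stack=[E + T] ptr=21 lookahead=$ remaining=[$]
Step 52: reduce E->E + T. Stack=[E] ptr=21 lookahead=$ remaining=[$]
Step 53: accept. Stack=[E] ptr=21 lookahead=$ remaining=[$]

Answer: 9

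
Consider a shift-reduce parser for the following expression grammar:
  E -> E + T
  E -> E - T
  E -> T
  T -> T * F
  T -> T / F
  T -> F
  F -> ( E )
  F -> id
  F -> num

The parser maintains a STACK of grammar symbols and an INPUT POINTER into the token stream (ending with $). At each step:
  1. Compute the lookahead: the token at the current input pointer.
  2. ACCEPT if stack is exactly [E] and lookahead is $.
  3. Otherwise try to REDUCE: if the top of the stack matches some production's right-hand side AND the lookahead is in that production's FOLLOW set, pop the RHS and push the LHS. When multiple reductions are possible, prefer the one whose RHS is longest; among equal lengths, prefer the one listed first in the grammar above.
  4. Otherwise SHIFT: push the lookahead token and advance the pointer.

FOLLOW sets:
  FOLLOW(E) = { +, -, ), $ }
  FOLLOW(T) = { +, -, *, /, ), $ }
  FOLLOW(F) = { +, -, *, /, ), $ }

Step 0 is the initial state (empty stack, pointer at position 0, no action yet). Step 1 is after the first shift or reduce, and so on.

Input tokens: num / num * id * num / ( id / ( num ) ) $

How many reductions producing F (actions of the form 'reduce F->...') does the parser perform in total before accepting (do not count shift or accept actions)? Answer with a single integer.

Step 1: shift num. Stack=[num] ptr=1 lookahead=/ remaining=[/ num * id * num / ( id / ( num ) ) $]
Step 2: reduce F->num. Stack=[F] ptr=1 lookahead=/ remaining=[/ num * id * num / ( id / ( num ) ) $]
Step 3: reduce T->F. Stack=[T] ptr=1 lookahead=/ remaining=[/ num * id * num / ( id / ( num ) ) $]
Step 4: shift /. Stack=[T /] ptr=2 lookahead=num remaining=[num * id * num / ( id / ( num ) ) $]
Step 5: shift num. Stack=[T / num] ptr=3 lookahead=* remaining=[* id * num / ( id / ( num ) ) $]
Step 6: reduce F->num. Stack=[T / F] ptr=3 lookahead=* remaining=[* id * num / ( id / ( num ) ) $]
Step 7: reduce T->T / F. Stack=[T] ptr=3 lookahead=* remaining=[* id * num / ( id / ( num ) ) $]
Step 8: shift *. Stack=[T *] ptr=4 lookahead=id remaining=[id * num / ( id / ( num ) ) $]
Step 9: shift id. Stack=[T * id] ptr=5 lookahead=* remaining=[* num / ( id / ( num ) ) $]
Step 10: reduce F->id. Stack=[T * F] ptr=5 lookahead=* remaining=[* num / ( id / ( num ) ) $]
Step 11: reduce T->T * F. Stack=[T] ptr=5 lookahead=* remaining=[* num / ( id / ( num ) ) $]
Step 12: shift *. Stack=[T *] ptr=6 lookahead=num remaining=[num / ( id / ( num ) ) $]
Step 13: shift num. Stack=[T * num] ptr=7 lookahead=/ remaining=[/ ( id / ( num ) ) $]
Step 14: reduce F->num. Stack=[T * F] ptr=7 lookahead=/ remaining=[/ ( id / ( num ) ) $]
Step 15: reduce T->T * F. Stack=[T] ptr=7 lookahead=/ remaining=[/ ( id / ( num ) ) $]
Step 16: shift /. Stack=[T /] ptr=8 lookahead=( remaining=[( id / ( num ) ) $]
Step 17: shift (. Stack=[T / (] ptr=9 lookahead=id remaining=[id / ( num ) ) $]
Step 18: shift id. Stack=[T / ( id] ptr=10 lookahead=/ remaining=[/ ( num ) ) $]
Step 19: reduce F->id. Stack=[T / ( F] ptr=10 lookahead=/ remaining=[/ ( num ) ) $]
Step 20: reduce T->F. Stack=[T / ( T] ptr=10 lookahead=/ remaining=[/ ( num ) ) $]
Step 21: shift /. Stack=[T / ( T /] ptr=11 lookahead=( remaining=[( num ) ) $]
Step 22: shift (. Stack=[T / ( T / (] ptr=12 lookahead=num remaining=[num ) ) $]
Step 23: shift num. Stack=[T / ( T / ( num] ptr=13 lookahead=) remaining=[) ) $]
Step 24: reduce F->num. Stack=[T / ( T / ( F] ptr=13 lookahead=) remaining=[) ) $]
Step 25: reduce T->F. Stack=[T / ( T / ( T] ptr=13 lookahead=) remaining=[) ) $]
Step 26: reduce E->T. Stack=[T / ( T / ( E] ptr=13 lookahead=) remaining=[) ) $]
Step 27: shift ). Stack=[T / ( T / ( E )] ptr=14 lookahead=) remaining=[) $]
Step 28: reduce F->( E ). Stack=[T / ( T / F] ptr=14 lookahead=) remaining=[) $]
Step 29: reduce T->T / F. Stack=[T / ( T] ptr=14 lookahead=) remaining=[) $]
Step 30: reduce E->T. Stack=[T / ( E] ptr=14 lookahead=) remaining=[) $]
Step 31: shift ). Stack=[T / ( E )] ptr=15 lookahead=$ remaining=[$]
Step 32: reduce F->( E ). Stack=[T / F] ptr=15 lookahead=$ remaining=[$]
Step 33: reduce T->T / F. Stack=[T] ptr=15 lookahead=$ remaining=[$]
Step 34: reduce E->T. Stack=[E] ptr=15 lookahead=$ remaining=[$]
Step 35: accept. Stack=[E] ptr=15 lookahead=$ remaining=[$]

Answer: 8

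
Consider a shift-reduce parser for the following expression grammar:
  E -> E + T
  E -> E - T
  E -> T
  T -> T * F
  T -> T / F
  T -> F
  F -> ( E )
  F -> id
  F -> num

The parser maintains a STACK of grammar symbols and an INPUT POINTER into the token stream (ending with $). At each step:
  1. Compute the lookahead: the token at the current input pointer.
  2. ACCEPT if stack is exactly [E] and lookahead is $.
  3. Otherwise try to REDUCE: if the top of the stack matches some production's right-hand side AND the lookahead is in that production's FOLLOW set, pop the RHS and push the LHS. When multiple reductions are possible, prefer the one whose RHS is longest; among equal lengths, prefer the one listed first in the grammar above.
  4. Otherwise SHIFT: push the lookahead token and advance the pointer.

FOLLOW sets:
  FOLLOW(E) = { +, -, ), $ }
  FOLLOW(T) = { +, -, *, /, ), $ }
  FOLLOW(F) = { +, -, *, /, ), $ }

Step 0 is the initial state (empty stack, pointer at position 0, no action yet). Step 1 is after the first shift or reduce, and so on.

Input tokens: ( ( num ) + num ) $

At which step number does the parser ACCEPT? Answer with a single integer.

Step 1: shift (. Stack=[(] ptr=1 lookahead=( remaining=[( num ) + num ) $]
Step 2: shift (. Stack=[( (] ptr=2 lookahead=num remaining=[num ) + num ) $]
Step 3: shift num. Stack=[( ( num] ptr=3 lookahead=) remaining=[) + num ) $]
Step 4: reduce F->num. Stack=[( ( F] ptr=3 lookahead=) remaining=[) + num ) $]
Step 5: reduce T->F. Stack=[( ( T] ptr=3 lookahead=) remaining=[) + num ) $]
Step 6: reduce E->T. Stack=[( ( E] ptr=3 lookahead=) remaining=[) + num ) $]
Step 7: shift ). Stack=[( ( E )] ptr=4 lookahead=+ remaining=[+ num ) $]
Step 8: reduce F->( E ). Stack=[( F] ptr=4 lookahead=+ remaining=[+ num ) $]
Step 9: reduce T->F. Stack=[( T] ptr=4 lookahead=+ remaining=[+ num ) $]
Step 10: reduce E->T. Stack=[( E] ptr=4 lookahead=+ remaining=[+ num ) $]
Step 11: shift +. Stack=[( E +] ptr=5 lookahead=num remaining=[num ) $]
Step 12: shift num. Stack=[( E + num] ptr=6 lookahead=) remaining=[) $]
Step 13: reduce F->num. Stack=[( E + F] ptr=6 lookahead=) remaining=[) $]
Step 14: reduce T->F. Stack=[( E + T] ptr=6 lookahead=) remaining=[) $]
Step 15: reduce E->E + T. Stack=[( E] ptr=6 lookahead=) remaining=[) $]
Step 16: shift ). Stack=[( E )] ptr=7 lookahead=$ remaining=[$]
Step 17: reduce F->( E ). Stack=[F] ptr=7 lookahead=$ remaining=[$]
Step 18: reduce T->F. Stack=[T] ptr=7 lookahead=$ remaining=[$]
Step 19: reduce E->T. Stack=[E] ptr=7 lookahead=$ remaining=[$]
Step 20: accept. Stack=[E] ptr=7 lookahead=$ remaining=[$]

Answer: 20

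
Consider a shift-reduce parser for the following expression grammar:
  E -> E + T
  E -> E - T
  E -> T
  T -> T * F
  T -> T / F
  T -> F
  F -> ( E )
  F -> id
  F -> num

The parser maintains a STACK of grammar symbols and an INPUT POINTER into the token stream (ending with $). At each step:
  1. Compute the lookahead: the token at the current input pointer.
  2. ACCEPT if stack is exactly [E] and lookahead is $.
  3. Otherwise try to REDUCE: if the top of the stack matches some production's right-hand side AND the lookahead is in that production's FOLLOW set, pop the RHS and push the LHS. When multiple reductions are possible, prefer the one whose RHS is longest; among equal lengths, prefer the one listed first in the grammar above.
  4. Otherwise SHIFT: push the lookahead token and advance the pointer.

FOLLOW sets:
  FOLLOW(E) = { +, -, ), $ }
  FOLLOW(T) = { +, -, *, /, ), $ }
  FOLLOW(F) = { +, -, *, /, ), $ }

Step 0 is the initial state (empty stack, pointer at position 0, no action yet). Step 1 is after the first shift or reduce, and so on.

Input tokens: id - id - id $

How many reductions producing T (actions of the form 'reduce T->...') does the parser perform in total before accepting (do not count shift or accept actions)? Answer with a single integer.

Answer: 3

Derivation:
Step 1: shift id. Stack=[id] ptr=1 lookahead=- remaining=[- id - id $]
Step 2: reduce F->id. Stack=[F] ptr=1 lookahead=- remaining=[- id - id $]
Step 3: reduce T->F. Stack=[T] ptr=1 lookahead=- remaining=[- id - id $]
Step 4: reduce E->T. Stack=[E] ptr=1 lookahead=- remaining=[- id - id $]
Step 5: shift -. Stack=[E -] ptr=2 lookahead=id remaining=[id - id $]
Step 6: shift id. Stack=[E - id] ptr=3 lookahead=- remaining=[- id $]
Step 7: reduce F->id. Stack=[E - F] ptr=3 lookahead=- remaining=[- id $]
Step 8: reduce T->F. Stack=[E - T] ptr=3 lookahead=- remaining=[- id $]
Step 9: reduce E->E - T. Stack=[E] ptr=3 lookahead=- remaining=[- id $]
Step 10: shift -. Stack=[E -] ptr=4 lookahead=id remaining=[id $]
Step 11: shift id. Stack=[E - id] ptr=5 lookahead=$ remaining=[$]
Step 12: reduce F->id. Stack=[E - F] ptr=5 lookahead=$ remaining=[$]
Step 13: reduce T->F. Stack=[E - T] ptr=5 lookahead=$ remaining=[$]
Step 14: reduce E->E - T. Stack=[E] ptr=5 lookahead=$ remaining=[$]
Step 15: accept. Stack=[E] ptr=5 lookahead=$ remaining=[$]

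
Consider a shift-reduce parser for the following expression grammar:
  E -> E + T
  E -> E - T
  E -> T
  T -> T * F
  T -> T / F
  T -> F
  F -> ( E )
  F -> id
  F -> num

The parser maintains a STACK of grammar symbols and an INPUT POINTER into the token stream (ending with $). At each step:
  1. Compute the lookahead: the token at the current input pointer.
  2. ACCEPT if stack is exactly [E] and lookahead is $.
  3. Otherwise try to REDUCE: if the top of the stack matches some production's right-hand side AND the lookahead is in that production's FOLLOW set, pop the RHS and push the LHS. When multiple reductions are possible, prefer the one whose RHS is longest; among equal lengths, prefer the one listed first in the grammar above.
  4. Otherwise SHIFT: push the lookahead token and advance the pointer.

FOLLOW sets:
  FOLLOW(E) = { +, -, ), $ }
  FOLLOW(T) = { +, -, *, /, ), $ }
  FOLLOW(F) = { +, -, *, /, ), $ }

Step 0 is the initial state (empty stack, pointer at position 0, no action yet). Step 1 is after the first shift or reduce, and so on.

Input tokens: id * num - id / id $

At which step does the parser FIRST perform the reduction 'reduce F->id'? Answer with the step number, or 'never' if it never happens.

Step 1: shift id. Stack=[id] ptr=1 lookahead=* remaining=[* num - id / id $]
Step 2: reduce F->id. Stack=[F] ptr=1 lookahead=* remaining=[* num - id / id $]

Answer: 2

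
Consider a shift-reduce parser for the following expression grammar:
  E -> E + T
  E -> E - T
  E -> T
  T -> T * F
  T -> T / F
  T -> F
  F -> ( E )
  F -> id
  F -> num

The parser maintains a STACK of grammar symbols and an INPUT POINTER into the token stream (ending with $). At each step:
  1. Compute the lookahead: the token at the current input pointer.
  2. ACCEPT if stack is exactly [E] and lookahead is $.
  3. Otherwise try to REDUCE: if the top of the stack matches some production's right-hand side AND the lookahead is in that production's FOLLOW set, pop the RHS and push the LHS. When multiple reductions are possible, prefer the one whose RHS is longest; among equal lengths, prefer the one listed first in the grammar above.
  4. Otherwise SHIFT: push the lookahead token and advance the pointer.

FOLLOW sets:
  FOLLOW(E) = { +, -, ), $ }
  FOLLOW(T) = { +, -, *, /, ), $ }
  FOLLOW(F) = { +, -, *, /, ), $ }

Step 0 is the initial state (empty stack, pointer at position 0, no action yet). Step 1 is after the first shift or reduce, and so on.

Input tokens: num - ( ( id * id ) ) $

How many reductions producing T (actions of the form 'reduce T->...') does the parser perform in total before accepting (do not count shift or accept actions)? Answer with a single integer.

Answer: 5

Derivation:
Step 1: shift num. Stack=[num] ptr=1 lookahead=- remaining=[- ( ( id * id ) ) $]
Step 2: reduce F->num. Stack=[F] ptr=1 lookahead=- remaining=[- ( ( id * id ) ) $]
Step 3: reduce T->F. Stack=[T] ptr=1 lookahead=- remaining=[- ( ( id * id ) ) $]
Step 4: reduce E->T. Stack=[E] ptr=1 lookahead=- remaining=[- ( ( id * id ) ) $]
Step 5: shift -. Stack=[E -] ptr=2 lookahead=( remaining=[( ( id * id ) ) $]
Step 6: shift (. Stack=[E - (] ptr=3 lookahead=( remaining=[( id * id ) ) $]
Step 7: shift (. Stack=[E - ( (] ptr=4 lookahead=id remaining=[id * id ) ) $]
Step 8: shift id. Stack=[E - ( ( id] ptr=5 lookahead=* remaining=[* id ) ) $]
Step 9: reduce F->id. Stack=[E - ( ( F] ptr=5 lookahead=* remaining=[* id ) ) $]
Step 10: reduce T->F. Stack=[E - ( ( T] ptr=5 lookahead=* remaining=[* id ) ) $]
Step 11: shift *. Stack=[E - ( ( T *] ptr=6 lookahead=id remaining=[id ) ) $]
Step 12: shift id. Stack=[E - ( ( T * id] ptr=7 lookahead=) remaining=[) ) $]
Step 13: reduce F->id. Stack=[E - ( ( T * F] ptr=7 lookahead=) remaining=[) ) $]
Step 14: reduce T->T * F. Stack=[E - ( ( T] ptr=7 lookahead=) remaining=[) ) $]
Step 15: reduce E->T. Stack=[E - ( ( E] ptr=7 lookahead=) remaining=[) ) $]
Step 16: shift ). Stack=[E - ( ( E )] ptr=8 lookahead=) remaining=[) $]
Step 17: reduce F->( E ). Stack=[E - ( F] ptr=8 lookahead=) remaining=[) $]
Step 18: reduce T->F. Stack=[E - ( T] ptr=8 lookahead=) remaining=[) $]
Step 19: reduce E->T. Stack=[E - ( E] ptr=8 lookahead=) remaining=[) $]
Step 20: shift ). Stack=[E - ( E )] ptr=9 lookahead=$ remaining=[$]
Step 21: reduce F->( E ). Stack=[E - F] ptr=9 lookahead=$ remaining=[$]
Step 22: reduce T->F. Stack=[E - T] ptr=9 lookahead=$ remaining=[$]
Step 23: reduce E->E - T. Stack=[E] ptr=9 lookahead=$ remaining=[$]
Step 24: accept. Stack=[E] ptr=9 lookahead=$ remaining=[$]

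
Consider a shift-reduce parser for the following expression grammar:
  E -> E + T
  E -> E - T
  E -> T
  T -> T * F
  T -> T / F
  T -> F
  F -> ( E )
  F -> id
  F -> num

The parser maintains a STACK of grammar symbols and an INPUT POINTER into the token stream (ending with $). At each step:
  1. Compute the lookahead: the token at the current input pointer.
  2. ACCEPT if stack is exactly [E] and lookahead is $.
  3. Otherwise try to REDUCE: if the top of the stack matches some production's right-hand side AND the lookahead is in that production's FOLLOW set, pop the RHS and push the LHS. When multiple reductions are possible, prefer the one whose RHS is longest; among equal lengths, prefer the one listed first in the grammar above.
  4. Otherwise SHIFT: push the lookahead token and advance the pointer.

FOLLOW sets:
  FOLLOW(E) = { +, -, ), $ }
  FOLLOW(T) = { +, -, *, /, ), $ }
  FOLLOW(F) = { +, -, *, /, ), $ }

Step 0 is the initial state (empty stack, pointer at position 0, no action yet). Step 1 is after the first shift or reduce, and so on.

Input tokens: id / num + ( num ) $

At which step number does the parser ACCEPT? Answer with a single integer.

Step 1: shift id. Stack=[id] ptr=1 lookahead=/ remaining=[/ num + ( num ) $]
Step 2: reduce F->id. Stack=[F] ptr=1 lookahead=/ remaining=[/ num + ( num ) $]
Step 3: reduce T->F. Stack=[T] ptr=1 lookahead=/ remaining=[/ num + ( num ) $]
Step 4: shift /. Stack=[T /] ptr=2 lookahead=num remaining=[num + ( num ) $]
Step 5: shift num. Stack=[T / num] ptr=3 lookahead=+ remaining=[+ ( num ) $]
Step 6: reduce F->num. Stack=[T / F] ptr=3 lookahead=+ remaining=[+ ( num ) $]
Step 7: reduce T->T / F. Stack=[T] ptr=3 lookahead=+ remaining=[+ ( num ) $]
Step 8: reduce E->T. Stack=[E] ptr=3 lookahead=+ remaining=[+ ( num ) $]
Step 9: shift +. Stack=[E +] ptr=4 lookahead=( remaining=[( num ) $]
Step 10: shift (. Stack=[E + (] ptr=5 lookahead=num remaining=[num ) $]
Step 11: shift num. Stack=[E + ( num] ptr=6 lookahead=) remaining=[) $]
Step 12: reduce F->num. Stack=[E + ( F] ptr=6 lookahead=) remaining=[) $]
Step 13: reduce T->F. Stack=[E + ( T] ptr=6 lookahead=) remaining=[) $]
Step 14: reduce E->T. Stack=[E + ( E] ptr=6 lookahead=) remaining=[) $]
Step 15: shift ). Stack=[E + ( E )] ptr=7 lookahead=$ remaining=[$]
Step 16: reduce F->( E ). Stack=[E + F] ptr=7 lookahead=$ remaining=[$]
Step 17: reduce T->F. Stack=[E + T] ptr=7 lookahead=$ remaining=[$]
Step 18: reduce E->E + T. Stack=[E] ptr=7 lookahead=$ remaining=[$]
Step 19: accept. Stack=[E] ptr=7 lookahead=$ remaining=[$]

Answer: 19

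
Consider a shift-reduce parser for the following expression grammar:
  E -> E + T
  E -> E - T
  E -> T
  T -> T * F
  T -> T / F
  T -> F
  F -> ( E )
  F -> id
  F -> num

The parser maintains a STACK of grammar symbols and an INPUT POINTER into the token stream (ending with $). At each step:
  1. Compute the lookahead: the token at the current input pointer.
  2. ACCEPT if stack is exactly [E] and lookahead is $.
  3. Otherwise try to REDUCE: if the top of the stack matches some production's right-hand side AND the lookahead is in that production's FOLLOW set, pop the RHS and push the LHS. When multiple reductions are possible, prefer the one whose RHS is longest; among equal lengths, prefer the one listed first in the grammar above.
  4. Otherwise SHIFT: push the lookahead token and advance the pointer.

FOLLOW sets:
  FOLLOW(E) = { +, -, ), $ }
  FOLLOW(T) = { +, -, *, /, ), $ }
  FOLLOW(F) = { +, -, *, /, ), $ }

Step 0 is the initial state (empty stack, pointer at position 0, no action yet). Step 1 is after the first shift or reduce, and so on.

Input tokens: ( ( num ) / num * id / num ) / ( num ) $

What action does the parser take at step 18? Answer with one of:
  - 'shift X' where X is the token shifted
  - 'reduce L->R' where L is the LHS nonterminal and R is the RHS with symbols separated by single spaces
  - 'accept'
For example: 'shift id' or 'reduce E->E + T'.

Step 1: shift (. Stack=[(] ptr=1 lookahead=( remaining=[( num ) / num * id / num ) / ( num ) $]
Step 2: shift (. Stack=[( (] ptr=2 lookahead=num remaining=[num ) / num * id / num ) / ( num ) $]
Step 3: shift num. Stack=[( ( num] ptr=3 lookahead=) remaining=[) / num * id / num ) / ( num ) $]
Step 4: reduce F->num. Stack=[( ( F] ptr=3 lookahead=) remaining=[) / num * id / num ) / ( num ) $]
Step 5: reduce T->F. Stack=[( ( T] ptr=3 lookahead=) remaining=[) / num * id / num ) / ( num ) $]
Step 6: reduce E->T. Stack=[( ( E] ptr=3 lookahead=) remaining=[) / num * id / num ) / ( num ) $]
Step 7: shift ). Stack=[( ( E )] ptr=4 lookahead=/ remaining=[/ num * id / num ) / ( num ) $]
Step 8: reduce F->( E ). Stack=[( F] ptr=4 lookahead=/ remaining=[/ num * id / num ) / ( num ) $]
Step 9: reduce T->F. Stack=[( T] ptr=4 lookahead=/ remaining=[/ num * id / num ) / ( num ) $]
Step 10: shift /. Stack=[( T /] ptr=5 lookahead=num remaining=[num * id / num ) / ( num ) $]
Step 11: shift num. Stack=[( T / num] ptr=6 lookahead=* remaining=[* id / num ) / ( num ) $]
Step 12: reduce F->num. Stack=[( T / F] ptr=6 lookahead=* remaining=[* id / num ) / ( num ) $]
Step 13: reduce T->T / F. Stack=[( T] ptr=6 lookahead=* remaining=[* id / num ) / ( num ) $]
Step 14: shift *. Stack=[( T *] ptr=7 lookahead=id remaining=[id / num ) / ( num ) $]
Step 15: shift id. Stack=[( T * id] ptr=8 lookahead=/ remaining=[/ num ) / ( num ) $]
Step 16: reduce F->id. Stack=[( T * F] ptr=8 lookahead=/ remaining=[/ num ) / ( num ) $]
Step 17: reduce T->T * F. Stack=[( T] ptr=8 lookahead=/ remaining=[/ num ) / ( num ) $]
Step 18: shift /. Stack=[( T /] ptr=9 lookahead=num remaining=[num ) / ( num ) $]

Answer: shift /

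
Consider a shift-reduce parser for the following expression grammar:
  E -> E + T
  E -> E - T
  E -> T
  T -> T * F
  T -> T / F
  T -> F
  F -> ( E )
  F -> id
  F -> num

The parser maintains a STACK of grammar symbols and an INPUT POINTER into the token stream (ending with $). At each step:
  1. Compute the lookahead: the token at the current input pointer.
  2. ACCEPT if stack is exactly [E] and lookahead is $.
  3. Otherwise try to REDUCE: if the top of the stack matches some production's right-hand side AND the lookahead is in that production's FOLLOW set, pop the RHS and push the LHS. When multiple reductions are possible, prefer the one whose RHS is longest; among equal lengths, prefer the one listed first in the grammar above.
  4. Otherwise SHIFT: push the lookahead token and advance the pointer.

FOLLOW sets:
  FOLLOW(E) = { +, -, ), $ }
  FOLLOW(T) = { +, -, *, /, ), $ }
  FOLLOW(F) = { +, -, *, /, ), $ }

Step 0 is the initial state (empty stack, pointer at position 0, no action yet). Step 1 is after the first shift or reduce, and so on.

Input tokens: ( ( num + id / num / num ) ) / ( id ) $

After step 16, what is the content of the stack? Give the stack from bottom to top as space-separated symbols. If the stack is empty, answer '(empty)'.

Answer: ( ( E + T / num

Derivation:
Step 1: shift (. Stack=[(] ptr=1 lookahead=( remaining=[( num + id / num / num ) ) / ( id ) $]
Step 2: shift (. Stack=[( (] ptr=2 lookahead=num remaining=[num + id / num / num ) ) / ( id ) $]
Step 3: shift num. Stack=[( ( num] ptr=3 lookahead=+ remaining=[+ id / num / num ) ) / ( id ) $]
Step 4: reduce F->num. Stack=[( ( F] ptr=3 lookahead=+ remaining=[+ id / num / num ) ) / ( id ) $]
Step 5: reduce T->F. Stack=[( ( T] ptr=3 lookahead=+ remaining=[+ id / num / num ) ) / ( id ) $]
Step 6: reduce E->T. Stack=[( ( E] ptr=3 lookahead=+ remaining=[+ id / num / num ) ) / ( id ) $]
Step 7: shift +. Stack=[( ( E +] ptr=4 lookahead=id remaining=[id / num / num ) ) / ( id ) $]
Step 8: shift id. Stack=[( ( E + id] ptr=5 lookahead=/ remaining=[/ num / num ) ) / ( id ) $]
Step 9: reduce F->id. Stack=[( ( E + F] ptr=5 lookahead=/ remaining=[/ num / num ) ) / ( id ) $]
Step 10: reduce T->F. Stack=[( ( E + T] ptr=5 lookahead=/ remaining=[/ num / num ) ) / ( id ) $]
Step 11: shift /. Stack=[( ( E + T /] ptr=6 lookahead=num remaining=[num / num ) ) / ( id ) $]
Step 12: shift num. Stack=[( ( E + T / num] ptr=7 lookahead=/ remaining=[/ num ) ) / ( id ) $]
Step 13: reduce F->num. Stack=[( ( E + T / F] ptr=7 lookahead=/ remaining=[/ num ) ) / ( id ) $]
Step 14: reduce T->T / F. Stack=[( ( E + T] ptr=7 lookahead=/ remaining=[/ num ) ) / ( id ) $]
Step 15: shift /. Stack=[( ( E + T /] ptr=8 lookahead=num remaining=[num ) ) / ( id ) $]
Step 16: shift num. Stack=[( ( E + T / num] ptr=9 lookahead=) remaining=[) ) / ( id ) $]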